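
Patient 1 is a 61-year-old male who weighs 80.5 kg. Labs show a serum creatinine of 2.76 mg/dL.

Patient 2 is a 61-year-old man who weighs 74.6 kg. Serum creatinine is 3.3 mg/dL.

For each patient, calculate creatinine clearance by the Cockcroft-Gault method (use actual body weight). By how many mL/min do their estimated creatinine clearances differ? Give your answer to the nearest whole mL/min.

7 mL/min

Patient 1: CrCl = (140 − 61) × 80.5 / (72 × 2.76) = 6359.5 / 198.72 ≈ 32.0 mL/min
Patient 2: CrCl = (140 − 61) × 74.6 / (72 × 3.3) = 5893.4 / 237.60 ≈ 24.8 mL/min
|32.0 − 24.8| = 7.2 mL/min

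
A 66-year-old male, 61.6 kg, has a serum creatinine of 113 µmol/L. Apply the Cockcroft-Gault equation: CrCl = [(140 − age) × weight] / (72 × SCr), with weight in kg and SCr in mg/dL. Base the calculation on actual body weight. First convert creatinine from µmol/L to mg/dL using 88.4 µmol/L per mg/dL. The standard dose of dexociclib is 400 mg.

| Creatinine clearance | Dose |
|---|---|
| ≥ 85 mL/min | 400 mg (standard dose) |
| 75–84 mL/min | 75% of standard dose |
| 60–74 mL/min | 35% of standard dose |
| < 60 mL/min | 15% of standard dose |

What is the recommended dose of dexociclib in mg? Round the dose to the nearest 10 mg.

60 mg

SCr = 113 / 88.4 = 1.278 mg/dL
CrCl = (140 − 66) × 61.6 / (72 × 1.278) = 4558.4 / 92.02 ≈ 49.5 mL/min
CrCl ≈ 50 mL/min → bracket < 60 mL/min.
15% of 400 mg = 60 mg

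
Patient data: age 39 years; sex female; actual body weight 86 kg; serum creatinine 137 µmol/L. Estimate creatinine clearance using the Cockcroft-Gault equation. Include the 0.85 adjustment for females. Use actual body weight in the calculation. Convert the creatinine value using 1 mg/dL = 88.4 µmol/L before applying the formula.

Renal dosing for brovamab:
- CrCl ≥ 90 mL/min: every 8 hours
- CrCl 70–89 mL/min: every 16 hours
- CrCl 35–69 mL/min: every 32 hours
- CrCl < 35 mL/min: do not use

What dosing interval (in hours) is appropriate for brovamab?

every 32 hours

SCr = 137 / 88.4 = 1.55 mg/dL
CrCl = (140 − 39) × 86 / (72 × 1.55) × 0.85 = 8686.0 / 111.60 × 0.85 ≈ 66.2 mL/min
CrCl ≈ 66 mL/min → bracket 35–69 mL/min → every 32 hours.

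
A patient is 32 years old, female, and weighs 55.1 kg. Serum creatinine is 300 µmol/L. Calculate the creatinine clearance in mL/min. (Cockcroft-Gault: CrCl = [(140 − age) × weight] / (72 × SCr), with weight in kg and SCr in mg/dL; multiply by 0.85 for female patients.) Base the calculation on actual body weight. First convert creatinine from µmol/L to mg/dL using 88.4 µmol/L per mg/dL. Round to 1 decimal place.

SCr = 300 / 88.4 = 3.394 mg/dL
CrCl = (140 − 32) × 55.1 / (72 × 3.394) × 0.85 = 5950.8 / 244.37 × 0.85 ≈ 20.7 mL/min

20.7 mL/min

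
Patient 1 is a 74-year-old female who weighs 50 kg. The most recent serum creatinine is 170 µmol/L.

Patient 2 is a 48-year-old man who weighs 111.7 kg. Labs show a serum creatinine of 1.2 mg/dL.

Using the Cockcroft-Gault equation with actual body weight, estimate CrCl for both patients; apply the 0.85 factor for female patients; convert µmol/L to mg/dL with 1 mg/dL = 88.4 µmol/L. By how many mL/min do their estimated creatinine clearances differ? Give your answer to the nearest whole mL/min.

99 mL/min

Patient 1: SCr = 170 / 88.4 = 1.923 mg/dL
Patient 1: CrCl = (140 − 74) × 50 / (72 × 1.923) × 0.85 = 3300.0 / 138.46 × 0.85 ≈ 20.3 mL/min
Patient 2: CrCl = (140 − 48) × 111.7 / (72 × 1.2) = 10276.4 / 86.40 ≈ 118.9 mL/min
|20.3 − 118.9| = 98.6 mL/min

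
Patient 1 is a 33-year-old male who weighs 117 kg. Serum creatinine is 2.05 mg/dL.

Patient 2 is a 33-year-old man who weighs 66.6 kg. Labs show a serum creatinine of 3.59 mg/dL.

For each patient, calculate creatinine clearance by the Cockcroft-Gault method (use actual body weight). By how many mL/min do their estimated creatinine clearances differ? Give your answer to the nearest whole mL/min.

57 mL/min

Patient 1: CrCl = (140 − 33) × 117 / (72 × 2.05) = 12519.0 / 147.60 ≈ 84.8 mL/min
Patient 2: CrCl = (140 − 33) × 66.6 / (72 × 3.59) = 7126.2 / 258.48 ≈ 27.6 mL/min
|84.8 − 27.6| = 57.2 mL/min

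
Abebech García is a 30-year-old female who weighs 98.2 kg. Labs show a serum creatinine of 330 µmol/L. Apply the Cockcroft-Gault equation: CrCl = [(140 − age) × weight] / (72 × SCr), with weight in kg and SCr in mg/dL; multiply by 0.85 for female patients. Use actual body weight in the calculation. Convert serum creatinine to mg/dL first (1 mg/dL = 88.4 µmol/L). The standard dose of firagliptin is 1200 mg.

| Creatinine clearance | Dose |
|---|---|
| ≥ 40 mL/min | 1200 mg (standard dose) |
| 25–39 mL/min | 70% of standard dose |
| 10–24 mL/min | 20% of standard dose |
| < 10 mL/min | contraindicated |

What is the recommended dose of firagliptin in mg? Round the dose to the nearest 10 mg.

SCr = 330 / 88.4 = 3.733 mg/dL
CrCl = (140 − 30) × 98.2 / (72 × 3.733) × 0.85 = 10802.0 / 268.78 × 0.85 ≈ 34.2 mL/min
CrCl ≈ 34 mL/min → bracket 25–39 mL/min.
70% of 1200 mg = 840 mg

840 mg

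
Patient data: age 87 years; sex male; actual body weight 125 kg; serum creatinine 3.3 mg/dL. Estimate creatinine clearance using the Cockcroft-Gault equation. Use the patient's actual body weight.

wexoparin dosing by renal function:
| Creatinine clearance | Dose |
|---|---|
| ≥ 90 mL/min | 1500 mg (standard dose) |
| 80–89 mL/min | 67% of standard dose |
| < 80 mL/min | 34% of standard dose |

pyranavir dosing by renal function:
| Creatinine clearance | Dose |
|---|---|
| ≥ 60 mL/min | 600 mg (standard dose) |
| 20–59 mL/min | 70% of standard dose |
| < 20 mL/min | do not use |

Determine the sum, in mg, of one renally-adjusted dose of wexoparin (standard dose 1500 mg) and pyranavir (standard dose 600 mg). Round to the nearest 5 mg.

930 mg

CrCl = (140 − 87) × 125 / (72 × 3.3) = 6625.0 / 237.60 ≈ 27.9 mL/min
CrCl ≈ 28 mL/min.
wexoparin: < 80 mL/min → 34% of 1500 mg = 510 mg.
pyranavir: 20–59 mL/min → 70% of 600 mg = 420 mg.
Total = 510 + 420 = 930 mg.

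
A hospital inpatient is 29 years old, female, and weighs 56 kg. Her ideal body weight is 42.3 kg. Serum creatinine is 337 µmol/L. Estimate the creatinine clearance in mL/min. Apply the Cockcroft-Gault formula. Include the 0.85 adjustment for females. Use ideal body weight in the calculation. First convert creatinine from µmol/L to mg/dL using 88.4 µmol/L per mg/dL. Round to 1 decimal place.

14.5 mL/min

SCr = 337 / 88.4 = 3.812 mg/dL
CrCl = (140 − 29) × 42.3 / (72 × 3.812) × 0.85 = 4695.3 / 274.46 × 0.85 ≈ 14.5 mL/min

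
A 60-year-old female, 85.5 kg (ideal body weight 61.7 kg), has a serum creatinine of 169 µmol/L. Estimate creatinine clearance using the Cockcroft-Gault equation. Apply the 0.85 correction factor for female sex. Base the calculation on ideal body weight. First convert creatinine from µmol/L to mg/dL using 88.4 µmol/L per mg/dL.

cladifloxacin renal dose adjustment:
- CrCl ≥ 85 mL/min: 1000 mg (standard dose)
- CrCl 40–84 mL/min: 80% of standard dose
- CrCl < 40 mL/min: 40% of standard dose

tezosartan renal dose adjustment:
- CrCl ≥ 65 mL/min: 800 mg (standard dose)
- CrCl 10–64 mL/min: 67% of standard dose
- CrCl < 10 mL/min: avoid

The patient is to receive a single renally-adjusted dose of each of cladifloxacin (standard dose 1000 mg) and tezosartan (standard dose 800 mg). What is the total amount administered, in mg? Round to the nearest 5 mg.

SCr = 169 / 88.4 = 1.912 mg/dL
CrCl = (140 − 60) × 61.7 / (72 × 1.912) × 0.85 = 4936.0 / 137.66 × 0.85 ≈ 30.5 mL/min
CrCl ≈ 30 mL/min.
cladifloxacin: < 40 mL/min → 40% of 1000 mg = 400 mg.
tezosartan: 10–64 mL/min → 67% of 800 mg = 536 mg.
Total = 400 + 536 = 936 mg.

935 mg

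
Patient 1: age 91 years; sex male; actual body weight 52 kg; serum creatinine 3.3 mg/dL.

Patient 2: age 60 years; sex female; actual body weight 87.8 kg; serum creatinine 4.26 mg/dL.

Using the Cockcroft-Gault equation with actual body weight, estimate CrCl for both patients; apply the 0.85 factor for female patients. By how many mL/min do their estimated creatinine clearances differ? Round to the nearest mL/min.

9 mL/min

Patient 1: CrCl = (140 − 91) × 52 / (72 × 3.3) = 2548.0 / 237.60 ≈ 10.7 mL/min
Patient 2: CrCl = (140 − 60) × 87.8 / (72 × 4.26) × 0.85 = 7024.0 / 306.72 × 0.85 ≈ 19.5 mL/min
|10.7 − 19.5| = 8.8 mL/min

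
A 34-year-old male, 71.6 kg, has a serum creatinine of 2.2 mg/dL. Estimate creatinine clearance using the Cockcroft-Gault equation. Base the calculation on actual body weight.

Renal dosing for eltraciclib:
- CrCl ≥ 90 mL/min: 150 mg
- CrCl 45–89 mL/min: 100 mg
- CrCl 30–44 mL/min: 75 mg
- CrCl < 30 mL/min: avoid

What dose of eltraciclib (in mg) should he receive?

CrCl = (140 − 34) × 71.6 / (72 × 2.2) = 7589.6 / 158.40 ≈ 47.9 mL/min
CrCl ≈ 48 mL/min → bracket 45–89 mL/min.
Dose for this bracket: 100 mg.

100 mg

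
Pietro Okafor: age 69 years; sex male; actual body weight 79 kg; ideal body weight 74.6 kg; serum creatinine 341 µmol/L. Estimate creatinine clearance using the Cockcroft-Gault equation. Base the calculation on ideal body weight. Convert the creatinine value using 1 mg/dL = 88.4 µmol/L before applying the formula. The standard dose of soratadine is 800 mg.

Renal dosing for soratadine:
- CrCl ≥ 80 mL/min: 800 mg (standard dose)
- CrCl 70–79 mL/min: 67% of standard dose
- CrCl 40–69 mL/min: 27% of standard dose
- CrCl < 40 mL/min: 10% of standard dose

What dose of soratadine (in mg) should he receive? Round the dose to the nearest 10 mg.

SCr = 341 / 88.4 = 3.857 mg/dL
CrCl = (140 − 69) × 74.6 / (72 × 3.857) = 5296.6 / 277.70 ≈ 19.1 mL/min
CrCl ≈ 19 mL/min → bracket < 40 mL/min.
10% of 800 mg = 80 mg

80 mg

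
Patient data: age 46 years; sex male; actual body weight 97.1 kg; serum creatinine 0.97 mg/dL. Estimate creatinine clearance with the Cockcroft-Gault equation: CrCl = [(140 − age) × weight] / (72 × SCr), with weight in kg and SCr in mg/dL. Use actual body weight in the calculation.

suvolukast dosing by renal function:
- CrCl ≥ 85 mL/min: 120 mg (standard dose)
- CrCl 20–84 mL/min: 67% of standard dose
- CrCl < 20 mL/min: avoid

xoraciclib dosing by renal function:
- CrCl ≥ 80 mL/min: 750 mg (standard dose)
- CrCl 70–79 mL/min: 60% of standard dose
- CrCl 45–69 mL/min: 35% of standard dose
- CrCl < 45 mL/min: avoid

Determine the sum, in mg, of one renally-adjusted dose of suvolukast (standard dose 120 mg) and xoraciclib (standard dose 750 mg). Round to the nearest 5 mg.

870 mg

CrCl = (140 − 46) × 97.1 / (72 × 0.97) = 9127.4 / 69.84 ≈ 130.7 mL/min
CrCl ≈ 131 mL/min.
suvolukast: ≥ 85 mL/min → 100% of 120 mg = 120 mg.
xoraciclib: ≥ 80 mL/min → 100% of 750 mg = 750 mg.
Total = 120 + 750 = 870 mg.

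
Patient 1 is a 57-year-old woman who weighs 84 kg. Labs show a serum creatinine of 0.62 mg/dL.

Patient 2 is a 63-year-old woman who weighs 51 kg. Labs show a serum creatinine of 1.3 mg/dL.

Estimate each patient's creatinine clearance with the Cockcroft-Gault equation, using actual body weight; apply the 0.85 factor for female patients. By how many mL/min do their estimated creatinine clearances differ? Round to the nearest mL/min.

97 mL/min

Patient 1: CrCl = (140 − 57) × 84 / (72 × 0.62) × 0.85 = 6972.0 / 44.64 × 0.85 ≈ 132.8 mL/min
Patient 2: CrCl = (140 − 63) × 51 / (72 × 1.3) × 0.85 = 3927.0 / 93.60 × 0.85 ≈ 35.7 mL/min
|132.8 − 35.7| = 97.1 mL/min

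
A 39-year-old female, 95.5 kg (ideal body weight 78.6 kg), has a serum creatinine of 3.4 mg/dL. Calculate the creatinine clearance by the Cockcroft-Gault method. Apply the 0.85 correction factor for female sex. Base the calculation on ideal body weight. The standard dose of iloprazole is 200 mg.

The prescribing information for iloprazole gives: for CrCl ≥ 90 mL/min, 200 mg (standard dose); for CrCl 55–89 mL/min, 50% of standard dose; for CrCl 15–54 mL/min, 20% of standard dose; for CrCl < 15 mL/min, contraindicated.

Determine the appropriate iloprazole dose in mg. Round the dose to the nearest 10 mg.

CrCl = (140 − 39) × 78.6 / (72 × 3.4) × 0.85 = 7938.6 / 244.80 × 0.85 ≈ 27.6 mL/min
CrCl ≈ 28 mL/min → bracket 15–54 mL/min.
20% of 200 mg = 40 mg

40 mg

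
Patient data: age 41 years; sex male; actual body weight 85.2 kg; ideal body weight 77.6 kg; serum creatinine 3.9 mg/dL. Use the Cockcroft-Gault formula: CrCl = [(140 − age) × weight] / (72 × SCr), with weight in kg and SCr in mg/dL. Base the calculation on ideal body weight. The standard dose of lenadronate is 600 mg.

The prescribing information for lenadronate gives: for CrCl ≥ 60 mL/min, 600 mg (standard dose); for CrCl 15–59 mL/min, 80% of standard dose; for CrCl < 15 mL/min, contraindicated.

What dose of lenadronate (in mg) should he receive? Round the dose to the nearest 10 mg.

480 mg

CrCl = (140 − 41) × 77.6 / (72 × 3.9) = 7682.4 / 280.80 ≈ 27.4 mL/min
CrCl ≈ 27 mL/min → bracket 15–59 mL/min.
80% of 600 mg = 480 mg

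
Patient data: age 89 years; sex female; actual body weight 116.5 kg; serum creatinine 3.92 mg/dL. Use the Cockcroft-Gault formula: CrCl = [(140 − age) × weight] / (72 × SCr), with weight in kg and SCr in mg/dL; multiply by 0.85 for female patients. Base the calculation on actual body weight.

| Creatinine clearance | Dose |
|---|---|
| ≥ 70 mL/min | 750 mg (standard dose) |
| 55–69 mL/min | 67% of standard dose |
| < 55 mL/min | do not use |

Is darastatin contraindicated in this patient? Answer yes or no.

yes

CrCl = (140 − 89) × 116.5 / (72 × 3.92) × 0.85 = 5941.5 / 282.24 × 0.85 ≈ 17.9 mL/min
CrCl ≈ 18 mL/min, which is < 55 mL/min.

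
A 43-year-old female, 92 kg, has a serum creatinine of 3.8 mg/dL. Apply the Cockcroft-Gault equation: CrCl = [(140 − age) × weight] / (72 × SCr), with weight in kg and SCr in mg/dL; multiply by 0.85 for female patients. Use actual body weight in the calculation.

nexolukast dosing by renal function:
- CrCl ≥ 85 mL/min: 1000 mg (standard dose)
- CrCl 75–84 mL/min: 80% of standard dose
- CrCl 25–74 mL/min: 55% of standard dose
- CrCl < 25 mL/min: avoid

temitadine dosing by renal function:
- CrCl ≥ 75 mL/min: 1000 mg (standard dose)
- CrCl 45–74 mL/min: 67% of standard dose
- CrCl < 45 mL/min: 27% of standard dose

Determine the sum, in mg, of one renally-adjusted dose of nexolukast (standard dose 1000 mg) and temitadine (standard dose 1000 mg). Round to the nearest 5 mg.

820 mg

CrCl = (140 − 43) × 92 / (72 × 3.8) × 0.85 = 8924.0 / 273.60 × 0.85 ≈ 27.7 mL/min
CrCl ≈ 28 mL/min.
nexolukast: 25–74 mL/min → 55% of 1000 mg = 550 mg.
temitadine: < 45 mL/min → 27% of 1000 mg = 270 mg.
Total = 550 + 270 = 820 mg.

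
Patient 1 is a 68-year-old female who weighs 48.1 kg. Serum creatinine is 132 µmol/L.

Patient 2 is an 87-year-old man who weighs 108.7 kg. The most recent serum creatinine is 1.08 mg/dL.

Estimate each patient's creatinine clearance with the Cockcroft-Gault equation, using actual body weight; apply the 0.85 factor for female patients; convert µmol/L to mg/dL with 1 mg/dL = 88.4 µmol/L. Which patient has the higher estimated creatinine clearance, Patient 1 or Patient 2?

Patient 2

Patient 1: SCr = 132 / 88.4 = 1.493 mg/dL
Patient 1: CrCl = (140 − 68) × 48.1 / (72 × 1.493) × 0.85 = 3463.2 / 107.50 × 0.85 ≈ 27.4 mL/min
Patient 2: CrCl = (140 − 87) × 108.7 / (72 × 1.08) = 5761.1 / 77.76 ≈ 74.1 mL/min
27.4 vs 74.1 mL/min → Patient 2 is higher.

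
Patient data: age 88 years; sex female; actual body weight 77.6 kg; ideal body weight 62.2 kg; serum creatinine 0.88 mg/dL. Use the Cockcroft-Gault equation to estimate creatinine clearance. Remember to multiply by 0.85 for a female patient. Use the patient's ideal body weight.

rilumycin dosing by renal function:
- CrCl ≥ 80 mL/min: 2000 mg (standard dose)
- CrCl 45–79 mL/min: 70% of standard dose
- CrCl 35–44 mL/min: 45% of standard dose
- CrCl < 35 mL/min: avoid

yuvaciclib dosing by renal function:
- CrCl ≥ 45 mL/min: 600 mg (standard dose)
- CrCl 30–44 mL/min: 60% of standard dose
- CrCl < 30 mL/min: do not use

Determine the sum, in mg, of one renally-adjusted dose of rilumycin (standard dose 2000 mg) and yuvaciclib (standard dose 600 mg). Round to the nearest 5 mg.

1260 mg

CrCl = (140 − 88) × 62.2 / (72 × 0.88) × 0.85 = 3234.4 / 63.36 × 0.85 ≈ 43.4 mL/min
CrCl ≈ 43 mL/min.
rilumycin: 35–44 mL/min → 45% of 2000 mg = 900 mg.
yuvaciclib: 30–44 mL/min → 60% of 600 mg = 360 mg.
Total = 900 + 360 = 1260 mg.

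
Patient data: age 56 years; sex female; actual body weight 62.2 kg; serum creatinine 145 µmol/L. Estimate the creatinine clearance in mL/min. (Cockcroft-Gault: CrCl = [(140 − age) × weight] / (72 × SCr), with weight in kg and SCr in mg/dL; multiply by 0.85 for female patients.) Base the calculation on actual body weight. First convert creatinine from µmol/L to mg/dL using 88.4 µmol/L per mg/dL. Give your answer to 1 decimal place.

SCr = 145 / 88.4 = 1.64 mg/dL
CrCl = (140 − 56) × 62.2 / (72 × 1.64) × 0.85 = 5224.8 / 118.08 × 0.85 ≈ 37.6 mL/min

37.6 mL/min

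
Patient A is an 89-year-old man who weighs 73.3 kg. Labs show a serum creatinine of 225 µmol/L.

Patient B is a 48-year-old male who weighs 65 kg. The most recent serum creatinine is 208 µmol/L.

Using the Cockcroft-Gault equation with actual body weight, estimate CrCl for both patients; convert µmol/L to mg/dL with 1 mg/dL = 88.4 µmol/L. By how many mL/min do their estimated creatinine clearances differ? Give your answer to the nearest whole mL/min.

Patient A: SCr = 225 / 88.4 = 2.545 mg/dL
Patient A: CrCl = (140 − 89) × 73.3 / (72 × 2.545) = 3738.3 / 183.24 ≈ 20.4 mL/min
Patient B: SCr = 208 / 88.4 = 2.353 mg/dL
Patient B: CrCl = (140 − 48) × 65 / (72 × 2.353) = 5980.0 / 169.42 ≈ 35.3 mL/min
|20.4 − 35.3| = 14.9 mL/min

15 mL/min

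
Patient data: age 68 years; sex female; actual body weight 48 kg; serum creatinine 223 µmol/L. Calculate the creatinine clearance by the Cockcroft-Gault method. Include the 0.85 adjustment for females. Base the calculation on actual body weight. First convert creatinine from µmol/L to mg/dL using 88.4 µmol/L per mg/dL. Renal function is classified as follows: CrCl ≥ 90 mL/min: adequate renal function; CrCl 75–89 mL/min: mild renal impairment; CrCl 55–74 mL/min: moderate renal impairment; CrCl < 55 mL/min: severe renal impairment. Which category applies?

severe renal impairment

SCr = 223 / 88.4 = 2.523 mg/dL
CrCl = (140 − 68) × 48 / (72 × 2.523) × 0.85 = 3456.0 / 181.66 × 0.85 ≈ 16.2 mL/min
16 mL/min falls in the 'severe renal impairment' range.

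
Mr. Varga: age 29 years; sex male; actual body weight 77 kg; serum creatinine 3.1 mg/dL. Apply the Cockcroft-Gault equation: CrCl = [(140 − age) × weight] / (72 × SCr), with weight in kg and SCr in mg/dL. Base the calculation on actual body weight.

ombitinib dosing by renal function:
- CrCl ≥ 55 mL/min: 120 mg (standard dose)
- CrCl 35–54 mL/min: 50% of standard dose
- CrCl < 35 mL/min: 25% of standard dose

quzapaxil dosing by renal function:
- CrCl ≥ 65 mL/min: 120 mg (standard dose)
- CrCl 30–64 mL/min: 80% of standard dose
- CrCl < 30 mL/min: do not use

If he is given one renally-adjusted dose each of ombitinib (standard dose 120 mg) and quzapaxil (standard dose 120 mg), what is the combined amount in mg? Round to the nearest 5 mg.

CrCl = (140 − 29) × 77 / (72 × 3.1) = 8547.0 / 223.20 ≈ 38.3 mL/min
CrCl ≈ 38 mL/min.
ombitinib: 35–54 mL/min → 50% of 120 mg = 60 mg.
quzapaxil: 30–64 mL/min → 80% of 120 mg = 96 mg.
Total = 60 + 96 = 156 mg.

155 mg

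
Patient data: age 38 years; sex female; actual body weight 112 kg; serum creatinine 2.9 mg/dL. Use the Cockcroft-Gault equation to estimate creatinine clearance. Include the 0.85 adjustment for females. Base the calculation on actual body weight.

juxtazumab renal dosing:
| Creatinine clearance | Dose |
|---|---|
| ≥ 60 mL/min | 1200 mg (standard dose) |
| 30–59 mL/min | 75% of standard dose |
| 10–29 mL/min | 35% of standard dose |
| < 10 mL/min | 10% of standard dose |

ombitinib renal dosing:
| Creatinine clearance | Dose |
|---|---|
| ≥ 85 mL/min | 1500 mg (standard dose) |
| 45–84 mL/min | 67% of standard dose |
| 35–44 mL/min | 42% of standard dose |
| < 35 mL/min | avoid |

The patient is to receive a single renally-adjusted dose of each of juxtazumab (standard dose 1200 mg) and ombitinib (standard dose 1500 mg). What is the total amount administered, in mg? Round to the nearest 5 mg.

CrCl = (140 − 38) × 112 / (72 × 2.9) × 0.85 = 11424.0 / 208.80 × 0.85 ≈ 46.5 mL/min
CrCl ≈ 47 mL/min.
juxtazumab: 30–59 mL/min → 75% of 1200 mg = 900 mg.
ombitinib: 45–84 mL/min → 67% of 1500 mg = 1005 mg.
Total = 900 + 1005 = 1905 mg.

1905 mg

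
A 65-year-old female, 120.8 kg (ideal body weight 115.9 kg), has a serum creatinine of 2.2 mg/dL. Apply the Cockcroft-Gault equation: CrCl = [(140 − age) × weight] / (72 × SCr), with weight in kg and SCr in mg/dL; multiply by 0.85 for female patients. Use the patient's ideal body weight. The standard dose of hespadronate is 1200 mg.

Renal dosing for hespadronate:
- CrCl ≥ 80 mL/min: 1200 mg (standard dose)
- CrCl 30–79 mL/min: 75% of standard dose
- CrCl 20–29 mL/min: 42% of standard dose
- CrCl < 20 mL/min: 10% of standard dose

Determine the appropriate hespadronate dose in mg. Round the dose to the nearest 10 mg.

CrCl = (140 − 65) × 115.9 / (72 × 2.2) × 0.85 = 8692.5 / 158.40 × 0.85 ≈ 46.6 mL/min
CrCl ≈ 47 mL/min → bracket 30–79 mL/min.
75% of 1200 mg = 900 mg

900 mg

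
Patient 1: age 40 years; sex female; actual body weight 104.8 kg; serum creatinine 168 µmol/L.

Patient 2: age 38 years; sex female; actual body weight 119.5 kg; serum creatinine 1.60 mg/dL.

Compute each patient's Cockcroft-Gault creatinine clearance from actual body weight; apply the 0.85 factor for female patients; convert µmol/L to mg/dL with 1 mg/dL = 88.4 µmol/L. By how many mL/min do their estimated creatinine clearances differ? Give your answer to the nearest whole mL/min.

25 mL/min

Patient 1: SCr = 168 / 88.4 = 1.9 mg/dL
Patient 1: CrCl = (140 − 40) × 104.8 / (72 × 1.9) × 0.85 = 10480.0 / 136.80 × 0.85 ≈ 65.1 mL/min
Patient 2: CrCl = (140 − 38) × 119.5 / (72 × 1.6) × 0.85 = 12189.0 / 115.20 × 0.85 ≈ 89.9 mL/min
|65.1 − 89.9| = 24.8 mL/min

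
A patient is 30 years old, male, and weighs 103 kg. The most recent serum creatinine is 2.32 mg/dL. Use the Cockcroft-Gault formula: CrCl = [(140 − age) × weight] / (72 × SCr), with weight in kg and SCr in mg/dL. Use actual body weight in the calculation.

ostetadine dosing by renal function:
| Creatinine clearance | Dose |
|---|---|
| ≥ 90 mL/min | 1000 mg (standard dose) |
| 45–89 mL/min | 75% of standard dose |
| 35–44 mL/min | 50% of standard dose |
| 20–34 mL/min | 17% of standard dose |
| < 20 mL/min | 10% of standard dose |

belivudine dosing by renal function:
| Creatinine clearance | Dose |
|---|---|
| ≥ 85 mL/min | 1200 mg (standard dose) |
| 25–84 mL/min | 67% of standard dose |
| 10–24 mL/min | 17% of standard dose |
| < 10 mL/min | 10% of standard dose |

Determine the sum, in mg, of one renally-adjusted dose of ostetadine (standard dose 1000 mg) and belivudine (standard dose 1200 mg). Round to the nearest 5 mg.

1555 mg

CrCl = (140 − 30) × 103 / (72 × 2.32) = 11330.0 / 167.04 ≈ 67.8 mL/min
CrCl ≈ 68 mL/min.
ostetadine: 45–89 mL/min → 75% of 1000 mg = 750 mg.
belivudine: 25–84 mL/min → 67% of 1200 mg = 804 mg.
Total = 750 + 804 = 1554 mg.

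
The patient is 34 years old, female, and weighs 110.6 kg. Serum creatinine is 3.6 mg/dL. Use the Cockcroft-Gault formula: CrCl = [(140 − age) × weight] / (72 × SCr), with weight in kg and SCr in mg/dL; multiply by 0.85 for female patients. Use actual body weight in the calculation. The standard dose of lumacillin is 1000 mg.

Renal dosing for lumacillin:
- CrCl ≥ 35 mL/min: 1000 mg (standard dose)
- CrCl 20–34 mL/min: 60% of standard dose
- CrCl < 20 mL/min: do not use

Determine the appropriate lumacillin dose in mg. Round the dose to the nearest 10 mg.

CrCl = (140 − 34) × 110.6 / (72 × 3.6) × 0.85 = 11723.6 / 259.20 × 0.85 ≈ 38.4 mL/min
CrCl ≈ 38 mL/min → bracket ≥ 35 mL/min.
100% of 1000 mg = 1000 mg

1000 mg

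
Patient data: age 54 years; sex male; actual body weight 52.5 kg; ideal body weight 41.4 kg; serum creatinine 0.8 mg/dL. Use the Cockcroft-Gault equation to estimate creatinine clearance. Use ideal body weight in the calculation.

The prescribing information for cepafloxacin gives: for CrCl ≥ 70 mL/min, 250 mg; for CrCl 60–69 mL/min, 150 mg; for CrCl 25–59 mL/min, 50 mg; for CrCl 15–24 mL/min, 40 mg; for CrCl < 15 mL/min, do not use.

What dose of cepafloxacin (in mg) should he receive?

150 mg

CrCl = (140 − 54) × 41.4 / (72 × 0.8) = 3560.4 / 57.60 ≈ 61.8 mL/min
CrCl ≈ 62 mL/min → bracket 60–69 mL/min.
Dose for this bracket: 150 mg.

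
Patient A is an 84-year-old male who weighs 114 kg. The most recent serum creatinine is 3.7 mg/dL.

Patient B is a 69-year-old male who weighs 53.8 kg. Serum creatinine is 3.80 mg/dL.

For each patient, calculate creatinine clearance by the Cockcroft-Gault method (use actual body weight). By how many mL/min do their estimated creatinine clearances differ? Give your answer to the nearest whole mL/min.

Patient A: CrCl = (140 − 84) × 114 / (72 × 3.7) = 6384.0 / 266.40 ≈ 24.0 mL/min
Patient B: CrCl = (140 − 69) × 53.8 / (72 × 3.8) = 3819.8 / 273.60 ≈ 14.0 mL/min
|24.0 − 14.0| = 10.0 mL/min

10 mL/min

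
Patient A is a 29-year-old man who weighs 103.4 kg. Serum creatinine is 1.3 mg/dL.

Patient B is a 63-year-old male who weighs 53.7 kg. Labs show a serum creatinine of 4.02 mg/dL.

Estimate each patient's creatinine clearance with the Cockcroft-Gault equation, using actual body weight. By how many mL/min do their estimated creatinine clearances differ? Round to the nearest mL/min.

Patient A: CrCl = (140 − 29) × 103.4 / (72 × 1.3) = 11477.4 / 93.60 ≈ 122.6 mL/min
Patient B: CrCl = (140 − 63) × 53.7 / (72 × 4.02) = 4134.9 / 289.44 ≈ 14.3 mL/min
|122.6 − 14.3| = 108.3 mL/min

108 mL/min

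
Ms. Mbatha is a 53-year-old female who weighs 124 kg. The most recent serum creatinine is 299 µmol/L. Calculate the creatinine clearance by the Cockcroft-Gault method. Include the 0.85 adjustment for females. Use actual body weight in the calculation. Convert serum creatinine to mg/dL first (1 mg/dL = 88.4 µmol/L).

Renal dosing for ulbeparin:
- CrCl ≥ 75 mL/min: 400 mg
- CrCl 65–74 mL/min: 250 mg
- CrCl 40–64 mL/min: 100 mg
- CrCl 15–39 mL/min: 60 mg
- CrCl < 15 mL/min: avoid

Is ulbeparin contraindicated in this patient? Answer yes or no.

SCr = 299 / 88.4 = 3.382 mg/dL
CrCl = (140 − 53) × 124 / (72 × 3.382) × 0.85 = 10788.0 / 243.50 × 0.85 ≈ 37.7 mL/min
CrCl ≈ 38 mL/min, which is ≥ 15 mL/min.

no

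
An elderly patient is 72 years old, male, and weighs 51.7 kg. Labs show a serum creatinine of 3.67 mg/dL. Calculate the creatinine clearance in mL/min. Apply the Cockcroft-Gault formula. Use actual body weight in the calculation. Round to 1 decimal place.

13.3 mL/min

CrCl = (140 − 72) × 51.7 / (72 × 3.67) = 3515.6 / 264.24 ≈ 13.3 mL/min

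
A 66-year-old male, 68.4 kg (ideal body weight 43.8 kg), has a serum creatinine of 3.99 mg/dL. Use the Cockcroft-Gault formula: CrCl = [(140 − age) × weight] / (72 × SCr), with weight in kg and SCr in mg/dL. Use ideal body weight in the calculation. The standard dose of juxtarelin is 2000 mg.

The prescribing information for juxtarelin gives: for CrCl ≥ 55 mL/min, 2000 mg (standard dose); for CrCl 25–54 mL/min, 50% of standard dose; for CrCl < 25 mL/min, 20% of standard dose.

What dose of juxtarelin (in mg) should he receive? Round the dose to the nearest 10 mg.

CrCl = (140 − 66) × 43.8 / (72 × 3.99) = 3241.2 / 287.28 ≈ 11.3 mL/min
CrCl ≈ 11 mL/min → bracket < 25 mL/min.
20% of 2000 mg = 400 mg

400 mg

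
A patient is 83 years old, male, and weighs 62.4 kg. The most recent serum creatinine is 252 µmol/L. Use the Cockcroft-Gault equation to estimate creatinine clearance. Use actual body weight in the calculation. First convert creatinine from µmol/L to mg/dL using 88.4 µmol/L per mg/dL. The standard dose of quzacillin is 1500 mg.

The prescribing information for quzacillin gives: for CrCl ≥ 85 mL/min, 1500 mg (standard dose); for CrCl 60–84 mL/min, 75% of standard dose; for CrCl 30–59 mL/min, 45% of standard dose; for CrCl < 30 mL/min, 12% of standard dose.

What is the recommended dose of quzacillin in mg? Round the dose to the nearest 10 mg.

180 mg

SCr = 252 / 88.4 = 2.851 mg/dL
CrCl = (140 − 83) × 62.4 / (72 × 2.851) = 3556.8 / 205.27 ≈ 17.3 mL/min
CrCl ≈ 17 mL/min → bracket < 30 mL/min.
12% of 1500 mg = 180 mg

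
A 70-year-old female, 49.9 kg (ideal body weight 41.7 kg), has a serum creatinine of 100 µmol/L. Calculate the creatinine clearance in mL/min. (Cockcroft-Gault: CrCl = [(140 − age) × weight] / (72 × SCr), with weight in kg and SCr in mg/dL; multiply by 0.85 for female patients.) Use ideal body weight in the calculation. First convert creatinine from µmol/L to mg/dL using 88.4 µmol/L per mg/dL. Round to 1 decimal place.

SCr = 100 / 88.4 = 1.131 mg/dL
CrCl = (140 − 70) × 41.7 / (72 × 1.131) × 0.85 = 2919.0 / 81.43 × 0.85 ≈ 30.5 mL/min

30.5 mL/min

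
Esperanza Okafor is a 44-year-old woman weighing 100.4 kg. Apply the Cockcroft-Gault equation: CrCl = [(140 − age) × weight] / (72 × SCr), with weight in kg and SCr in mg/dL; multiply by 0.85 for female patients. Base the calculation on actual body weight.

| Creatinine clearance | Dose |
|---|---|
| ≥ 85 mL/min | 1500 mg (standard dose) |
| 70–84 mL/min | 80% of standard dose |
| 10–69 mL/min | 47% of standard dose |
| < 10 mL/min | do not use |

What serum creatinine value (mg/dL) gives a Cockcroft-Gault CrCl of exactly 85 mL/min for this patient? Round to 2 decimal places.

Standard dose requires CrCl ≥ 85 mL/min.
Set (140 − 44) × 100.4 × 0.85 / (72 × SCr) = 85
SCr = (140 − 44) × 100.4 × 0.85 / (72 × 85) = 1.339 mg/dL

1.34 mg/dL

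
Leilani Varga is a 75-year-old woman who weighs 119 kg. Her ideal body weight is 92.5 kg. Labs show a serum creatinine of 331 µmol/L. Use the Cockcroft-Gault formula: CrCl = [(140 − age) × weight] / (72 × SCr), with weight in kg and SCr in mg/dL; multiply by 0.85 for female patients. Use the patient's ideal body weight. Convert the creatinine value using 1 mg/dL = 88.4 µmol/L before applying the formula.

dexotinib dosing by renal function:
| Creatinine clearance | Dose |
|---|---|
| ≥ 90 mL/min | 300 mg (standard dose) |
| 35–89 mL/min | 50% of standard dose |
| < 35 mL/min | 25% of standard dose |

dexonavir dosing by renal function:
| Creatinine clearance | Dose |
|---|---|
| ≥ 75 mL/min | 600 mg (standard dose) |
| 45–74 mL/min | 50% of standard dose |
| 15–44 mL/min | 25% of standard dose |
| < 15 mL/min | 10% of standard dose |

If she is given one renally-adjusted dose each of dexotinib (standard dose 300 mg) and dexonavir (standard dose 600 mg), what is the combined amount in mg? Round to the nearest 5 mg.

225 mg

SCr = 331 / 88.4 = 3.744 mg/dL
CrCl = (140 − 75) × 92.5 / (72 × 3.744) × 0.85 = 6012.5 / 269.57 × 0.85 ≈ 19.0 mL/min
CrCl ≈ 19 mL/min.
dexotinib: < 35 mL/min → 25% of 300 mg = 75 mg.
dexonavir: 15–44 mL/min → 25% of 600 mg = 150 mg.
Total = 75 + 150 = 225 mg.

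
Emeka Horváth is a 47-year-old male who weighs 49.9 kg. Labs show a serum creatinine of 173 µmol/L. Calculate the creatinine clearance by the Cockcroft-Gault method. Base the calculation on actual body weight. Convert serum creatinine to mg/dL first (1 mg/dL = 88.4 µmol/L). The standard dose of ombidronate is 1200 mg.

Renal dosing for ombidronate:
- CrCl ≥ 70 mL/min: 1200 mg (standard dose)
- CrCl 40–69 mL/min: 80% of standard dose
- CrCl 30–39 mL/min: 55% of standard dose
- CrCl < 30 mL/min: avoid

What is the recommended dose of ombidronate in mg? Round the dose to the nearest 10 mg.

660 mg

SCr = 173 / 88.4 = 1.957 mg/dL
CrCl = (140 − 47) × 49.9 / (72 × 1.957) = 4640.7 / 140.90 ≈ 32.9 mL/min
CrCl ≈ 33 mL/min → bracket 30–39 mL/min.
55% of 1200 mg = 660 mg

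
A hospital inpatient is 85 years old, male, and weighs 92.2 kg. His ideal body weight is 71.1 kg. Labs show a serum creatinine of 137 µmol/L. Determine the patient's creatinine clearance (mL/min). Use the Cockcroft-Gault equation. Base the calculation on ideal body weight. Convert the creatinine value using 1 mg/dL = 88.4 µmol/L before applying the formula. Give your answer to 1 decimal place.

35.0 mL/min

SCr = 137 / 88.4 = 1.55 mg/dL
CrCl = (140 − 85) × 71.1 / (72 × 1.55) = 3910.5 / 111.60 ≈ 35.0 mL/min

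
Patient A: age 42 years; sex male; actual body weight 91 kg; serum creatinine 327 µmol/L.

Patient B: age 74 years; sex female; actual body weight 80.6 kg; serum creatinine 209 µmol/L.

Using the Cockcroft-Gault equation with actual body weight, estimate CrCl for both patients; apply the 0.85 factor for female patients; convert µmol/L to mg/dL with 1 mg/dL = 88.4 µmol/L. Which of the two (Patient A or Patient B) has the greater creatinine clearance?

Patient A: SCr = 327 / 88.4 = 3.699 mg/dL
Patient A: CrCl = (140 − 42) × 91 / (72 × 3.699) = 8918.0 / 266.33 ≈ 33.5 mL/min
Patient B: SCr = 209 / 88.4 = 2.364 mg/dL
Patient B: CrCl = (140 − 74) × 80.6 / (72 × 2.364) × 0.85 = 5319.6 / 170.21 × 0.85 ≈ 26.6 mL/min
33.5 vs 26.6 mL/min → Patient A is higher.

Patient A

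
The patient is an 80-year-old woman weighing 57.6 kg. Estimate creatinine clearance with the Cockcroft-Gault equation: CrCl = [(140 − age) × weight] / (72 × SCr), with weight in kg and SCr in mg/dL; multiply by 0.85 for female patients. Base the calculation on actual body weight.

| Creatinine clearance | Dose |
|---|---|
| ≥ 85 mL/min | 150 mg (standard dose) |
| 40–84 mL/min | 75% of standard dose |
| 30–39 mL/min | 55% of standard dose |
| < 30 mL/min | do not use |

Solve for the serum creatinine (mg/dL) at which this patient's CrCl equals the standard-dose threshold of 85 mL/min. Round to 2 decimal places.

0.48 mg/dL

Standard dose requires CrCl ≥ 85 mL/min.
Set (140 − 80) × 57.6 × 0.85 / (72 × SCr) = 85
SCr = (140 − 80) × 57.6 × 0.85 / (72 × 85) = 0.480 mg/dL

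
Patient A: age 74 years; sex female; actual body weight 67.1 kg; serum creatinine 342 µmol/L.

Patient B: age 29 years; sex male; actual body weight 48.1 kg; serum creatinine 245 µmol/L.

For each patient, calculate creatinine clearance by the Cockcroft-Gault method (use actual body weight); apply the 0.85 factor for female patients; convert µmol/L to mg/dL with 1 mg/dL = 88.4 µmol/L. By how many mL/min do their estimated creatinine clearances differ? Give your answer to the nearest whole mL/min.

Patient A: SCr = 342 / 88.4 = 3.869 mg/dL
Patient A: CrCl = (140 − 74) × 67.1 / (72 × 3.869) × 0.85 = 4428.6 / 278.57 × 0.85 ≈ 13.5 mL/min
Patient B: SCr = 245 / 88.4 = 2.771 mg/dL
Patient B: CrCl = (140 − 29) × 48.1 / (72 × 2.771) = 5339.1 / 199.51 ≈ 26.8 mL/min
|13.5 − 26.8| = 13.3 mL/min

13 mL/min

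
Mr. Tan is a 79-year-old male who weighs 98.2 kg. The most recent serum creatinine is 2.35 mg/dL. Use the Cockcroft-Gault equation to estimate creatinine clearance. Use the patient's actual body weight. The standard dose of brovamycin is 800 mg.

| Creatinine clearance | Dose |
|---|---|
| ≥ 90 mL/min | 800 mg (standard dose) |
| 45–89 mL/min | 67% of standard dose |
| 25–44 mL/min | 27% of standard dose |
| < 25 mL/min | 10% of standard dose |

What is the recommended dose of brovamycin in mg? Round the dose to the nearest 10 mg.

CrCl = (140 − 79) × 98.2 / (72 × 2.35) = 5990.2 / 169.20 ≈ 35.4 mL/min
CrCl ≈ 35 mL/min → bracket 25–44 mL/min.
27% of 800 mg = 216 mg → 220 mg

220 mg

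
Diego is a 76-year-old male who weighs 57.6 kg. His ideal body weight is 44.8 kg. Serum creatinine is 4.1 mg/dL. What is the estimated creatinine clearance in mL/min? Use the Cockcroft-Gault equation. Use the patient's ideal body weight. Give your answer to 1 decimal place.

9.7 mL/min

CrCl = (140 − 76) × 44.8 / (72 × 4.1) = 2867.2 / 295.20 ≈ 9.7 mL/min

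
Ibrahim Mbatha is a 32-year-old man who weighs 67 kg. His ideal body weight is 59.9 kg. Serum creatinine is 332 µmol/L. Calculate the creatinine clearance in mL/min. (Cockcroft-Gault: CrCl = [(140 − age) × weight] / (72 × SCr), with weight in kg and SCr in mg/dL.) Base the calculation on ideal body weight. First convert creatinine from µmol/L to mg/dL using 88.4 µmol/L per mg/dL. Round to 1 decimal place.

SCr = 332 / 88.4 = 3.756 mg/dL
CrCl = (140 − 32) × 59.9 / (72 × 3.756) = 6469.2 / 270.43 ≈ 23.9 mL/min

23.9 mL/min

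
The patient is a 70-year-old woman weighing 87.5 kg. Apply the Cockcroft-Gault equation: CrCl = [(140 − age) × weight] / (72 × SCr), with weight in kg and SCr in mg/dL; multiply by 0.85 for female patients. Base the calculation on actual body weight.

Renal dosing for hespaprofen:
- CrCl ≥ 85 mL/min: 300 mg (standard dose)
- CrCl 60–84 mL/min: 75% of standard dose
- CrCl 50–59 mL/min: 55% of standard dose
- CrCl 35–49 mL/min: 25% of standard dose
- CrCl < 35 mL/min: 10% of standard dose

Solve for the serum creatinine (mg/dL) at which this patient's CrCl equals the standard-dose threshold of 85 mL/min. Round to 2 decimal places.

Standard dose requires CrCl ≥ 85 mL/min.
Set (140 − 70) × 87.5 × 0.85 / (72 × SCr) = 85
SCr = (140 − 70) × 87.5 × 0.85 / (72 × 85) = 0.851 mg/dL

0.85 mg/dL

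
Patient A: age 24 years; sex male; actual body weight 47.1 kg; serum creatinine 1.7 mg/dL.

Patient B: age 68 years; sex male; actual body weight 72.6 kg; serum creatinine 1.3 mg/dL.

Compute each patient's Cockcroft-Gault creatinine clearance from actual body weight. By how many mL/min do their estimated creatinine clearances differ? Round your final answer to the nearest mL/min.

Patient A: CrCl = (140 − 24) × 47.1 / (72 × 1.7) = 5463.6 / 122.40 ≈ 44.6 mL/min
Patient B: CrCl = (140 − 68) × 72.6 / (72 × 1.3) = 5227.2 / 93.60 ≈ 55.8 mL/min
|44.6 − 55.8| = 11.2 mL/min

11 mL/min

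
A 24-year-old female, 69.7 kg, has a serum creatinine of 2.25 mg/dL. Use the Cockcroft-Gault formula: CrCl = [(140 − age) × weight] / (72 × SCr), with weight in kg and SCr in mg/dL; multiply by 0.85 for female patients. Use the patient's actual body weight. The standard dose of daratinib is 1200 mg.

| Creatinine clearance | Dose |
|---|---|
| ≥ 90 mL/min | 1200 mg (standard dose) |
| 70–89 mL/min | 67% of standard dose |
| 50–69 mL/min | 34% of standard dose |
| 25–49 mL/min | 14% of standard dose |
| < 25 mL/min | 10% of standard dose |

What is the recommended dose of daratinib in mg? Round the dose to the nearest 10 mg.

170 mg

CrCl = (140 − 24) × 69.7 / (72 × 2.25) × 0.85 = 8085.2 / 162.00 × 0.85 ≈ 42.4 mL/min
CrCl ≈ 42 mL/min → bracket 25–49 mL/min.
14% of 1200 mg = 168 mg → 170 mg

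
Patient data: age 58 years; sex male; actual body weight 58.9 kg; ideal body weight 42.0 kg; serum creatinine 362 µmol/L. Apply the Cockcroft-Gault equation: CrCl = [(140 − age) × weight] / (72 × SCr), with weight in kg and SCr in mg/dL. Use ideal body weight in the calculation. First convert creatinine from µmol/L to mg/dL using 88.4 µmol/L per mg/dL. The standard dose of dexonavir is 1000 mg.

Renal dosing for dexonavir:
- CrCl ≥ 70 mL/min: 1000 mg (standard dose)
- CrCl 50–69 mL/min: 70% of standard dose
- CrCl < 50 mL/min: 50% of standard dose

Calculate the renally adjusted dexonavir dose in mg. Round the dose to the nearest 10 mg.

500 mg

SCr = 362 / 88.4 = 4.095 mg/dL
CrCl = (140 − 58) × 42 / (72 × 4.095) = 3444.0 / 294.84 ≈ 11.7 mL/min
CrCl ≈ 12 mL/min → bracket < 50 mL/min.
50% of 1000 mg = 500 mg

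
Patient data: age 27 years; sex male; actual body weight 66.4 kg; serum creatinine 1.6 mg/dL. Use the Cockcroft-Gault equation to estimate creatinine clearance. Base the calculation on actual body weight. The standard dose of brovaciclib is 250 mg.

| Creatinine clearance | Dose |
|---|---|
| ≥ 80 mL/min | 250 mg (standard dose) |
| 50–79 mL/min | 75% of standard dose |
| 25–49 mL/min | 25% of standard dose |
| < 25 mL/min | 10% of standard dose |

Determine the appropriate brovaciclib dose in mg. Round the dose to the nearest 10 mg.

CrCl = (140 − 27) × 66.4 / (72 × 1.6) = 7503.2 / 115.20 ≈ 65.1 mL/min
CrCl ≈ 65 mL/min → bracket 50–79 mL/min.
75% of 250 mg = 187.5 mg → 190 mg

190 mg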